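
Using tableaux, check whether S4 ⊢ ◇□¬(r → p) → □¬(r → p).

Not valid

Tableau for the negation ¬(◇□¬(r → p) → □¬(r → p)):
1. ¬(◇□¬(r → p) → □¬(r → p)), 0
2. ◇□¬(r → p), 0
3. ¬□¬(r → p), 0
4. □¬(r → p), 1
5. ¬(r → p), 1
6. r, 1
7. ¬p, 1
8. r → p, 2
9. p, 2
Accessibility: 0R0, 0R1, 0R2, 1R1, 2R2
The negation has an open branch (countermodel exists).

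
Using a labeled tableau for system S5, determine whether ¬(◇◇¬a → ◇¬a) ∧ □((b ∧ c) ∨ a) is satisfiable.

1. ¬(◇◇¬a → ◇¬a) ∧ □((b ∧ c) ∨ a), w0
2. ¬(◇◇¬a → ◇¬a), w0   [∧-rule on 1]
3. □((b ∧ c) ∨ a), w0   [∧-rule on 1]
4. ◇◇¬a, w0   [¬→-rule on 2]
5. ¬◇¬a, w0   [¬→-rule on 2]
6. (b ∧ c) ∨ a, w0   [□-rule on 3 via w0Rw0]
7. a, w0   [¬◇-rule on 5 via w0Rw0]
8. b ∧ c, w0   [∨-rule on 6 (branches; this branch)]
9. b, w0   [∧-rule on 8]
10. c, w0   [∧-rule on 8]
11. ◇¬a, w1   [◇-rule on 4: fresh world w1, w0Rw1]
12. (b ∧ c) ∨ a, w1   [□-rule on 3 via w0Rw1]
13. a, w1   [¬◇-rule on 5 via w0Rw1]
14. b ∧ c, w1   [∨-rule on 12 (branches; this branch)]
15. b, w1   [∧-rule on 14]
16. c, w1   [∧-rule on 14]
17. ¬a, w2   [◇-rule on 11: fresh world w2, w1Rw2]
18. (b ∧ c) ∨ a, w2   [□-rule on 3 via w0Rw2]
19. a, w2   [¬◇-rule on 5 via w0Rw2]
Accessibility: w0Rw0, w0Rw1, w0Rw2, w1Rw0, w1Rw1, w1Rw2, w2Rw0, w2Rw1, w2Rw2
Branch closes: a and ¬a both at w2.
All branches of the tableau close; one closing branch shown above.

No, unsatisfiable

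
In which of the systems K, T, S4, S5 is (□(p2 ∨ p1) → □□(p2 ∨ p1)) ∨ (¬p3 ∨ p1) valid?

S4, S5

T-tableau for the negation ¬((□(p2 ∨ p1) → □□(p2 ∨ p1)) ∨ (¬p3 ∨ p1)):
1. ¬((□(p2 ∨ p1) → □□(p2 ∨ p1)) ∨ (¬p3 ∨ p1)), 0
2. ¬(□(p2 ∨ p1) → □□(p2 ∨ p1)), 0   [¬∨-rule on 1]
3. ¬(¬p3 ∨ p1), 0   [¬∨-rule on 1]
4. □(p2 ∨ p1), 0   [¬→-rule on 2]
5. ¬□□(p2 ∨ p1), 0   [¬→-rule on 2]
6. p3, 0   [¬∨-rule on 3]
7. ¬p1, 0   [¬∨-rule on 3]
8. p2 ∨ p1, 0   [□-rule on 4 via 0R0]
9. p2, 0   [∨-rule on 8 (branches; this branch)]
10. ¬□(p2 ∨ p1), 1   [¬□-rule on 5: fresh world 1, 0R1]
11. p2 ∨ p1, 1   [□-rule on 4 via 0R1]
12. p1, 1   [∨-rule on 11 (branches; this branch)]
13. ¬(p2 ∨ p1), 2   [¬□-rule on 10: fresh world 2, 1R2]
14. ¬p2, 2   [¬∨-rule on 13]
15. ¬p1, 2   [¬∨-rule on 13]
Accessibility: 0R0, 0R1, 1R1, 1R2, 2R2
Complete open branch: countermodel on a T-frame, so not valid in T, nor in K (the same frame is also a K-frame).
S4-tableau for the negation ¬((□(p2 ∨ p1) → □□(p2 ∨ p1)) ∨ (¬p3 ∨ p1)):
1. ¬((□(p2 ∨ p1) → □□(p2 ∨ p1)) ∨ (¬p3 ∨ p1)), 0
2. ¬(□(p2 ∨ p1) → □□(p2 ∨ p1)), 0   [¬∨-rule on 1]
3. ¬(¬p3 ∨ p1), 0   [¬∨-rule on 1]
4. □(p2 ∨ p1), 0   [¬→-rule on 2]
5. ¬□□(p2 ∨ p1), 0   [¬→-rule on 2]
6. p3, 0   [¬∨-rule on 3]
7. ¬p1, 0   [¬∨-rule on 3]
8. p2 ∨ p1, 0   [□-rule on 4 via 0R0]
9. p2, 0   [∨-rule on 8 (branches; this branch)]
10. ¬□(p2 ∨ p1), 1   [¬□-rule on 5: fresh world 1, 0R1]
11. p2 ∨ p1, 1   [□-rule on 4 via 0R1]
12. p1, 1   [∨-rule on 11 (branches; this branch)]
13. ¬(p2 ∨ p1), 2   [¬□-rule on 10: fresh world 2, 1R2]
14. ¬p2, 2   [¬∨-rule on 13]
15. ¬p1, 2   [¬∨-rule on 13]
16. p2 ∨ p1, 2   [□-rule on 4 via 0R2]
17. p1, 2   [∨-rule on 16 (branches; this branch)]
Accessibility: 0R0, 0R1, 0R2, 1R1, 1R2, 2R2
Branch closes: p1 and ¬p1 both at 2.
Every branch closes (one shown): valid in S4, hence also in S5 (every theorem of S4 is a theorem of S5).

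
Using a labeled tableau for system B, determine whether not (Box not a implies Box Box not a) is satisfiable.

Satisfiable (open branch found)

1. not (Box not a implies Box Box not a), w0
2. Box not a, w0
3. not Box Box not a, w0
4. not a, w0
5. not Box not a, w1
6. not a, w1
7. a, w2
Accessibility: w0Rw0, w0Rw1, w1Rw0, w1Rw1, w1Rw2, w2Rw1, w2Rw2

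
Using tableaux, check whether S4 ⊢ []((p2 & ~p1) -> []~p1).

No, not valid

Tableau for the negation ~[]((p2 & ~p1) -> []~p1):
1. ~[]((p2 & ~p1) -> []~p1), w0
2. ~((p2 & ~p1) -> []~p1), w1   [~[]-rule on 1: fresh world w1, w0Rw1]
3. p2 & ~p1, w1   [~->-rule on 2]
4. ~[]~p1, w1   [~->-rule on 2]
5. p2, w1   [&-rule on 3]
6. ~p1, w1   [&-rule on 3]
7. p1, w2   [~[]-rule on 4: fresh world w2, w1Rw2]
Accessibility: w0Rw0, w0Rw1, w0Rw2, w1Rw1, w1Rw2, w2Rw2
The negation has an open branch (countermodel exists).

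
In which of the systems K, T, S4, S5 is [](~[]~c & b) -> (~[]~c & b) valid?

K-tableau for the negation ~([](~[]~c & b) -> (~[]~c & b)):
1. ~([](~[]~c & b) -> (~[]~c & b)), w0
2. [](~[]~c & b), w0   [~->-rule on 1]
3. ~(~[]~c & b), w0   [~->-rule on 1]
4. ~b, w0   [~&-rule on 3 (branches; this branch)]
Complete open branch: countermodel on a K-frame, so not valid in K.
T-tableau for the negation ~([](~[]~c & b) -> (~[]~c & b)):
1. ~([](~[]~c & b) -> (~[]~c & b)), w0
2. [](~[]~c & b), w0   [~->-rule on 1]
3. ~(~[]~c & b), w0   [~->-rule on 1]
4. ~[]~c & b, w0   [[]-rule on 2 via w0Rw0]
5. ~[]~c, w0   [&-rule on 4]
6. b, w0   [&-rule on 4]
7. []~c, w0   [~&-rule on 3 (branches; this branch)]
8. ~c, w0   [[]-rule on 7 via w0Rw0]
9. c, w1   [~[]-rule on 5: fresh world w1, w0Rw1]
10. ~[]~c & b, w1   [[]-rule on 2 via w0Rw1]
11. ~[]~c, w1   [&-rule on 10]
12. b, w1   [&-rule on 10]
13. ~c, w1   [[]-rule on 7 via w0Rw1]
Accessibility: w0Rw0, w0Rw1, w1Rw1
Branch closes: c and ~c both at w1.
Every branch closes (one shown): valid in T, hence also in S4, S5 (every theorem of T is a theorem of S4 and S5).

T, S4, S5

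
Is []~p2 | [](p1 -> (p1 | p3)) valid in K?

Valid

Tableau for the negation ~([]~p2 | [](p1 -> (p1 | p3))):
1. ~([]~p2 | [](p1 -> (p1 | p3))), w0
2. ~[]~p2, w0
3. ~[](p1 -> (p1 | p3)), w0
4. p2, w1
5. ~(p1 -> (p1 | p3)), w2
6. p1, w2
7. ~(p1 | p3), w2
8. ~p1, w2
9. ~p3, w2
Accessibility: w0Rw1, w0Rw2
Branch closes: p1 and ~p1 both at w2.
Every branch of the negation's tableau closes; the branch above is one of them.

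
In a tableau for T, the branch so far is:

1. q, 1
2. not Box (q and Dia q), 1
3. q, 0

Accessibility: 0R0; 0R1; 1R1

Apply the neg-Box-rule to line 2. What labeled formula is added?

a fresh world 2 with 1R2, and not (q and Dia q) at 2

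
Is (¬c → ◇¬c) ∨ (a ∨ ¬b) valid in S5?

Tableau for the negation ¬((¬c → ◇¬c) ∨ (a ∨ ¬b)):
1. ¬((¬c → ◇¬c) ∨ (a ∨ ¬b)), 0
2. ¬(¬c → ◇¬c), 0   [¬∨-rule on 1]
3. ¬(a ∨ ¬b), 0   [¬∨-rule on 1]
4. ¬c, 0   [¬→-rule on 2]
5. ¬◇¬c, 0   [¬→-rule on 2]
6. ¬a, 0   [¬∨-rule on 3]
7. b, 0   [¬∨-rule on 3]
8. c, 0   [¬◇-rule on 5 via 0R0]
Accessibility: 0R0
Branch closes: c and ¬c both at 0.
Every branch of the negation's tableau closes; the branch above is one of them.

Yes, valid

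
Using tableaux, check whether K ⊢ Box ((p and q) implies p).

Yes, valid

Tableau for the negation not Box ((p and q) implies p):
1. not Box ((p and q) implies p), u
2. not ((p and q) implies p), v   [neg-Box-rule on 1: fresh world v, uRv]
3. p and q, v   [neg-implies-rule on 2]
4. not p, v   [neg-implies-rule on 2]
5. p, v   [and-rule on 3]
6. q, v   [and-rule on 3]
Accessibility: uRv
Branch closes: p and not p both at v.
Every branch of the negation's tableau closes; the branch above is one of them.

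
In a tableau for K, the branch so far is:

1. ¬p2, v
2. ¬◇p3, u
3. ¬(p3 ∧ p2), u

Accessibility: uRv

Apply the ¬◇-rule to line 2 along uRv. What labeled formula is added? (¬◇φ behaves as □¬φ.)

¬p3, v

¬◇φ behaves as □¬φ: propagate the negated body to each accessible world.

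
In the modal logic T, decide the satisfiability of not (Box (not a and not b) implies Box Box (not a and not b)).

Yes, satisfiable

1. not (Box (not a and not b) implies Box Box (not a and not b)), w0
2. Box (not a and not b), w0
3. not Box Box (not a and not b), w0
4. not a and not b, w0
5. not a, w0
6. not b, w0
7. not Box (not a and not b), w1
8. not a and not b, w1
9. not a, w1
10. not b, w1
11. not (not a and not b), w2
12. b, w2
Accessibility: w0Rw0, w0Rw1, w1Rw1, w1Rw2, w2Rw2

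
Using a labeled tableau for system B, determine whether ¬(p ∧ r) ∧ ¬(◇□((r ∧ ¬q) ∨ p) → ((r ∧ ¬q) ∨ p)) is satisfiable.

Unsatisfiable (every branch closes)

1. ¬(p ∧ r) ∧ ¬(◇□((r ∧ ¬q) ∨ p) → ((r ∧ ¬q) ∨ p)), w0
2. ¬(p ∧ r), w0
3. ¬(◇□((r ∧ ¬q) ∨ p) → ((r ∧ ¬q) ∨ p)), w0
4. ◇□((r ∧ ¬q) ∨ p), w0
5. ¬((r ∧ ¬q) ∨ p), w0
6. ¬(r ∧ ¬q), w0
7. ¬p, w0
8. ¬r, w0
9. q, w0
10. □((r ∧ ¬q) ∨ p), w1
11. (r ∧ ¬q) ∨ p, w0
12. (r ∧ ¬q) ∨ p, w1
13. r ∧ ¬q, w0
14. r, w0
15. ¬q, w0
Accessibility: w0Rw0, w0Rw1, w1Rw0, w1Rw1
Branch closes: r and ¬r both at w0.
(One branch shown.) All branches close.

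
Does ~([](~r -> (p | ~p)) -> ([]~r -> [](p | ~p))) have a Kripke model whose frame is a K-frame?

1. ~([](~r -> (p | ~p)) -> ([]~r -> [](p | ~p))), 0
2. [](~r -> (p | ~p)), 0
3. ~([]~r -> [](p | ~p)), 0
4. []~r, 0
5. ~[](p | ~p), 0
6. ~(p | ~p), 1
7. ~p, 1
8. p, 1
Accessibility: 0R1
Branch closes: p and ~p both at 1.
(One branch shown.) All branches close.

No, unsatisfiable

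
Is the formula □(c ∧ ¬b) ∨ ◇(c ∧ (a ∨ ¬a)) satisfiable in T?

1. □(c ∧ ¬b) ∨ ◇(c ∧ (a ∨ ¬a)), w0
2. ◇(c ∧ (a ∨ ¬a)), w0   [∨-rule on 1 (branches; this branch)]
3. c ∧ (a ∨ ¬a), w1   [◇-rule on 2: fresh world w1, w0Rw1]
4. c, w1   [∧-rule on 3]
5. a ∨ ¬a, w1   [∧-rule on 3]
6. ¬a, w1   [∨-rule on 5 (branches; this branch)]
Accessibility: w0Rw0, w0Rw1, w1Rw1

Satisfiable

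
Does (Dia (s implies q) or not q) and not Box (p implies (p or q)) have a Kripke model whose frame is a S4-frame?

1. (Dia (s implies q) or not q) and not Box (p implies (p or q)), w0
2. Dia (s implies q) or not q, w0
3. not Box (p implies (p or q)), w0
4. not q, w0
5. not (p implies (p or q)), w1
6. p, w1
7. not (p or q), w1
8. not p, w1
9. not q, w1
Accessibility: w0Rw0, w0Rw1, w1Rw1
Branch closes: p and not p both at w1.
All branches of the tableau close; one closing branch shown above.

Unsatisfiable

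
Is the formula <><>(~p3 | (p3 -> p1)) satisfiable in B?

1. <><>(~p3 | (p3 -> p1)), w0
2. <>(~p3 | (p3 -> p1)), w1   [<>-rule on 1: fresh world w1, w0Rw1]
3. ~p3 | (p3 -> p1), w2   [<>-rule on 2: fresh world w2, w1Rw2]
4. p3 -> p1, w2   [|-rule on 3 (branches; this branch)]
5. p1, w2   [->-rule on 4 (branches; this branch)]
Accessibility: w0Rw0, w0Rw1, w1Rw0, w1Rw1, w1Rw2, w2Rw1, w2Rw2

Yes, satisfiable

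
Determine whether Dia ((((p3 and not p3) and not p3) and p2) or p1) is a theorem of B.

No, not valid

Tableau for the negation not Dia ((((p3 and not p3) and not p3) and p2) or p1):
1. not Dia ((((p3 and not p3) and not p3) and p2) or p1), 0
2. not ((((p3 and not p3) and not p3) and p2) or p1), 0
3. not (((p3 and not p3) and not p3) and p2), 0
4. not p1, 0
5. not p2, 0
Accessibility: 0R0
The negation has an open branch (countermodel exists).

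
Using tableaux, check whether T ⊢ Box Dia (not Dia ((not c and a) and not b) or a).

Tableau for the negation not Box Dia (not Dia ((not c and a) and not b) or a):
1. not Box Dia (not Dia ((not c and a) and not b) or a), u
2. not Dia (not Dia ((not c and a) and not b) or a), v   [neg-Box-rule on 1: fresh world v, uRv]
3. not (not Dia ((not c and a) and not b) or a), v   [neg-Dia-rule on 2 via vRv]
4. Dia ((not c and a) and not b), v   [neg-or-rule on 3]
5. not a, v   [neg-or-rule on 3]
6. (not c and a) and not b, w   [Dia-rule on 4: fresh world w, vRw]
7. not c and a, w   [and-rule on 6]
8. not b, w   [and-rule on 6]
9. not c, w   [and-rule on 7]
10. a, w   [and-rule on 7]
11. not (not Dia ((not c and a) and not b) or a), w   [neg-Dia-rule on 2 via vRw]
12. Dia ((not c and a) and not b), w   [neg-or-rule on 11]
13. not a, w   [neg-or-rule on 11]
Accessibility: uRu, uRv, vRv, vRw, wRw
Branch closes: a and not a both at w.
All branches of the negation close; one closing branch shown above.

Valid in T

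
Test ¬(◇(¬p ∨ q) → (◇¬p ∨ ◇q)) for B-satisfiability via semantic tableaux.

1. ¬(◇(¬p ∨ q) → (◇¬p ∨ ◇q)), 0
2. ◇(¬p ∨ q), 0
3. ¬(◇¬p ∨ ◇q), 0
4. ¬◇¬p, 0
5. ¬◇q, 0
6. p, 0
7. ¬q, 0
8. ¬p ∨ q, 1
9. p, 1
10. ¬q, 1
11. q, 1
Accessibility: 0R0, 0R1, 1R0, 1R1
Branch closes: q and ¬q both at 1.
(One branch shown.) All branches close.

No, unsatisfiable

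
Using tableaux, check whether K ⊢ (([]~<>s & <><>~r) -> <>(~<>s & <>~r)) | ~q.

Valid in K

Tableau for the negation ~((([]~<>s & <><>~r) -> <>(~<>s & <>~r)) | ~q):
1. ~((([]~<>s & <><>~r) -> <>(~<>s & <>~r)) | ~q), w0
2. ~(([]~<>s & <><>~r) -> <>(~<>s & <>~r)), w0
3. q, w0
4. []~<>s & <><>~r, w0
5. ~<>(~<>s & <>~r), w0
6. []~<>s, w0
7. <><>~r, w0
8. <>~r, w1
9. ~(~<>s & <>~r), w1
10. ~<>s, w1
11. <>s, w1
12. ~r, w2
13. ~s, w2
14. s, w3
15. ~s, w3
Accessibility: w0Rw1, w1Rw2, w1Rw3
Branch closes: s and ~s both at w3.
Every branch of the negation's tableau closes; the branch above is one of them.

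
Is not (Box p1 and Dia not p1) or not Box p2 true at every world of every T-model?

Valid

Tableau for the negation not (not (Box p1 and Dia not p1) or not Box p2):
1. not (not (Box p1 and Dia not p1) or not Box p2), 0
2. Box p1 and Dia not p1, 0
3. Box p2, 0
4. Box p1, 0
5. Dia not p1, 0
6. p2, 0
7. p1, 0
8. not p1, 1
9. p2, 1
10. p1, 1
Accessibility: 0R0, 0R1, 1R1
Branch closes: p1 and not p1 both at 1.
All branches of the negation close; one closing branch shown above.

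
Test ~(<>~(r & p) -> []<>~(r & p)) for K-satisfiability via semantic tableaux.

1. ~(<>~(r & p) -> []<>~(r & p)), w0
2. <>~(r & p), w0   [~->-rule on 1]
3. ~[]<>~(r & p), w0   [~->-rule on 1]
4. ~(r & p), w1   [<>-rule on 2: fresh world w1, w0Rw1]
5. ~p, w1   [~&-rule on 4 (branches; this branch)]
6. ~<>~(r & p), w2   [~[]-rule on 3: fresh world w2, w0Rw2]
Accessibility: w0Rw1, w0Rw2

Yes, satisfiable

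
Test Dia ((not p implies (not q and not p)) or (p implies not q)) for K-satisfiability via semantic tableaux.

Yes, satisfiable

1. Dia ((not p implies (not q and not p)) or (p implies not q)), w0
2. (not p implies (not q and not p)) or (p implies not q), w1
3. p implies not q, w1
4. not q, w1
Accessibility: w0Rw1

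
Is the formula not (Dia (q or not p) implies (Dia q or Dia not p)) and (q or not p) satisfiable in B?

No, unsatisfiable

1. not (Dia (q or not p) implies (Dia q or Dia not p)) and (q or not p), 0
2. not (Dia (q or not p) implies (Dia q or Dia not p)), 0
3. q or not p, 0
4. Dia (q or not p), 0
5. not (Dia q or Dia not p), 0
6. not Dia q, 0
7. not Dia not p, 0
8. not q, 0
9. p, 0
10. not p, 0
Accessibility: 0R0
Branch closes: p and not p both at 0.
(One branch shown.) All branches close.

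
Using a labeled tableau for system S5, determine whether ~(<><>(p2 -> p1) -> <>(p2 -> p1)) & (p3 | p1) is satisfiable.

1. ~(<><>(p2 -> p1) -> <>(p2 -> p1)) & (p3 | p1), u
2. ~(<><>(p2 -> p1) -> <>(p2 -> p1)), u
3. p3 | p1, u
4. <><>(p2 -> p1), u
5. ~<>(p2 -> p1), u
6. ~(p2 -> p1), u
7. p2, u
8. ~p1, u
9. p3, u
10. <>(p2 -> p1), v
11. ~(p2 -> p1), v
12. p2, v
13. ~p1, v
14. p2 -> p1, w
15. ~(p2 -> p1), w
16. p2, w
17. ~p1, w
18. p1, w
Accessibility: uRu, uRv, uRw, vRu, vRv, vRw, wRu, wRv, wRw
Branch closes: p1 and ~p1 both at w.
All branches of the tableau close; one closing branch shown above.

Unsatisfiable (every branch closes)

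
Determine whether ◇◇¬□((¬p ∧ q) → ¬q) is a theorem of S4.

Tableau for the negation ¬◇◇¬□((¬p ∧ q) → ¬q):
1. ¬◇◇¬□((¬p ∧ q) → ¬q), 0
2. ¬◇¬□((¬p ∧ q) → ¬q), 0
3. □((¬p ∧ q) → ¬q), 0
4. (¬p ∧ q) → ¬q, 0
5. ¬q, 0
Accessibility: 0R0
The negation has an open branch (countermodel exists).

Invalid (countermodel exists)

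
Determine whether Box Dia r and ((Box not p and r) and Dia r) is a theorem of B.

Tableau for the negation not (Box Dia r and ((Box not p and r) and Dia r)):
1. not (Box Dia r and ((Box not p and r) and Dia r)), w0
2. not ((Box not p and r) and Dia r), w0
3. not Dia r, w0
4. not r, w0
Accessibility: w0Rw0
The negation has an open branch (countermodel exists).

No, not valid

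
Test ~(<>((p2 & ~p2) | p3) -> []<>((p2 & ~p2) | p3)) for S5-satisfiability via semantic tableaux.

Unsatisfiable (every branch closes)

1. ~(<>((p2 & ~p2) | p3) -> []<>((p2 & ~p2) | p3)), w0
2. <>((p2 & ~p2) | p3), w0   [~->-rule on 1]
3. ~[]<>((p2 & ~p2) | p3), w0   [~->-rule on 1]
4. (p2 & ~p2) | p3, w1   [<>-rule on 2: fresh world w1, w0Rw1]
5. p3, w1   [|-rule on 4 (branches; this branch)]
6. ~<>((p2 & ~p2) | p3), w2   [~[]-rule on 3: fresh world w2, w0Rw2]
7. ~((p2 & ~p2) | p3), w0   [~<>-rule on 6 via w2Rw0]
8. ~(p2 & ~p2), w0   [~|-rule on 7]
9. ~p3, w0   [~|-rule on 7]
10. ~((p2 & ~p2) | p3), w1   [~<>-rule on 6 via w2Rw1]
11. ~(p2 & ~p2), w1   [~|-rule on 10]
12. ~p3, w1   [~|-rule on 10]
Accessibility: w0Rw0, w0Rw1, w0Rw2, w1Rw0, w1Rw1, w1Rw2, w2Rw0, w2Rw1, w2Rw2
Branch closes: p3 and ~p3 both at w1.
(One branch shown.) All branches close.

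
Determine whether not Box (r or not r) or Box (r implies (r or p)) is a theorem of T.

Valid

Tableau for the negation not (not Box (r or not r) or Box (r implies (r or p))):
1. not (not Box (r or not r) or Box (r implies (r or p))), 0
2. Box (r or not r), 0
3. not Box (r implies (r or p)), 0
4. r or not r, 0
5. not r, 0
6. not (r implies (r or p)), 1
7. r, 1
8. not (r or p), 1
9. not r, 1
10. not p, 1
Accessibility: 0R0, 0R1, 1R1
Branch closes: r and not r both at 1.
All branches of the negation close; one closing branch shown above.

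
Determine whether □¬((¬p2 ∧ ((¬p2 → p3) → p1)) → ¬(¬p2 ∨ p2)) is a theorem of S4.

No, not valid

Tableau for the negation ¬□¬((¬p2 ∧ ((¬p2 → p3) → p1)) → ¬(¬p2 ∨ p2)):
1. ¬□¬((¬p2 ∧ ((¬p2 → p3) → p1)) → ¬(¬p2 ∨ p2)), 0
2. (¬p2 ∧ ((¬p2 → p3) → p1)) → ¬(¬p2 ∨ p2), 1   [¬□-rule on 1: fresh world 1, 0R1]
3. ¬(¬p2 ∧ ((¬p2 → p3) → p1)), 1   [→-rule on 2 (branches; this branch)]
4. ¬((¬p2 → p3) → p1), 1   [¬∧-rule on 3 (branches; this branch)]
5. ¬p2 → p3, 1   [¬→-rule on 4]
6. ¬p1, 1   [¬→-rule on 4]
7. p3, 1   [→-rule on 5 (branches; this branch)]
Accessibility: 0R0, 0R1, 1R1
The negation has an open branch (countermodel exists).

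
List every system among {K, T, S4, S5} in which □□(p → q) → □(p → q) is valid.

K-tableau for the negation ¬(□□(p → q) → □(p → q)):
1. ¬(□□(p → q) → □(p → q)), 0
2. □□(p → q), 0   [¬→-rule on 1]
3. ¬□(p → q), 0   [¬→-rule on 1]
4. ¬(p → q), 1   [¬□-rule on 3: fresh world 1, 0R1]
5. p, 1   [¬→-rule on 4]
6. ¬q, 1   [¬→-rule on 4]
7. □(p → q), 1   [□-rule on 2 via 0R1]
Accessibility: 0R1
Complete open branch: countermodel on a K-frame, so not valid in K.
T-tableau for the negation ¬(□□(p → q) → □(p → q)):
1. ¬(□□(p → q) → □(p → q)), 0
2. □□(p → q), 0   [¬→-rule on 1]
3. ¬□(p → q), 0   [¬→-rule on 1]
4. □(p → q), 0   [□-rule on 2 via 0R0]
5. p → q, 0   [□-rule on 4 via 0R0]
6. q, 0   [→-rule on 5 (branches; this branch)]
7. ¬(p → q), 1   [¬□-rule on 3: fresh world 1, 0R1]
8. p, 1   [¬→-rule on 7]
9. ¬q, 1   [¬→-rule on 7]
10. □(p → q), 1   [□-rule on 2 via 0R1]
11. p → q, 1   [□-rule on 4 via 0R1]
12. q, 1   [→-rule on 11 (branches; this branch)]
Accessibility: 0R0, 0R1, 1R1
Branch closes: q and ¬q both at 1.
Every branch closes (one shown): valid in T, hence also in S4, S5 (every theorem of T is a theorem of S4 and S5).

T, S4, S5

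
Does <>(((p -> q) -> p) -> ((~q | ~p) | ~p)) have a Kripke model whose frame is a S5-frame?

1. <>(((p -> q) -> p) -> ((~q | ~p) | ~p)), w0
2. ((p -> q) -> p) -> ((~q | ~p) | ~p), w1
3. (~q | ~p) | ~p, w1
4. ~p, w1
Accessibility: w0Rw0, w0Rw1, w1Rw0, w1Rw1

Satisfiable (open branch found)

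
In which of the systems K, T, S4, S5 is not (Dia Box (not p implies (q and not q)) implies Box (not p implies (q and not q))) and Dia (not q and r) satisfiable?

S4-tableau for the formula:
1. not (Dia Box (not p implies (q and not q)) implies Box (not p implies (q and not q))) and Dia (not q and r), w0
2. not (Dia Box (not p implies (q and not q)) implies Box (not p implies (q and not q))), w0   [and-rule on 1]
3. Dia (not q and r), w0   [and-rule on 1]
4. Dia Box (not p implies (q and not q)), w0   [neg-implies-rule on 2]
5. not Box (not p implies (q and not q)), w0   [neg-implies-rule on 2]
6. not q and r, w1   [Dia-rule on 3: fresh world w1, w0Rw1]
7. not q, w1   [and-rule on 6]
8. r, w1   [and-rule on 6]
9. Box (not p implies (q and not q)), w2   [Dia-rule on 4: fresh world w2, w0Rw2]
10. not p implies (q and not q), w2   [Box-rule on 9 via w2Rw2]
11. p, w2   [implies-rule on 10 (branches; this branch)]
12. not (not p implies (q and not q)), w3   [neg-Box-rule on 5: fresh world w3, w0Rw3]
13. not p, w3   [neg-implies-rule on 12]
14. not (q and not q), w3   [neg-implies-rule on 12]
15. q, w3   [neg-and-rule on 14 (branches; this branch)]
Accessibility: w0Rw0, w0Rw1, w0Rw2, w0Rw3, w1Rw1, w2Rw2, w3Rw3
Complete open branch: satisfiable in S4, hence also in K, T (this S4-model is also a K-model and a T-model).
S5-tableau for the formula:
1. not (Dia Box (not p implies (q and not q)) implies Box (not p implies (q and not q))) and Dia (not q and r), w0
2. not (Dia Box (not p implies (q and not q)) implies Box (not p implies (q and not q))), w0   [and-rule on 1]
3. Dia (not q and r), w0   [and-rule on 1]
4. Dia Box (not p implies (q and not q)), w0   [neg-implies-rule on 2]
5. not Box (not p implies (q and not q)), w0   [neg-implies-rule on 2]
6. not q and r, w1   [Dia-rule on 3: fresh world w1, w0Rw1]
7. not q, w1   [and-rule on 6]
8. r, w1   [and-rule on 6]
9. Box (not p implies (q and not q)), w2   [Dia-rule on 4: fresh world w2, w0Rw2]
10. not p implies (q and not q), w0   [Box-rule on 9 via w2Rw0]
11. not p implies (q and not q), w1   [Box-rule on 9 via w2Rw1]
12. not p implies (q and not q), w2   [Box-rule on 9 via w2Rw2]
13. p, w0   [implies-rule on 10 (branches; this branch)]
14. p, w1   [implies-rule on 11 (branches; this branch)]
15. p, w2   [implies-rule on 12 (branches; this branch)]
16. not (not p implies (q and not q)), w3   [neg-Box-rule on 5: fresh world w3, w0Rw3]
17. not p, w3   [neg-implies-rule on 16]
18. not (q and not q), w3   [neg-implies-rule on 16]
19. not p implies (q and not q), w3   [Box-rule on 9 via w2Rw3]
20. q, w3   [neg-and-rule on 18 (branches; this branch)]
21. q and not q, w3   [implies-rule on 19 (branches; this branch)]
22. not q, w3   [and-rule on 21]
Accessibility: w0Rw0, w0Rw1, w0Rw2, w0Rw3, w1Rw0, w1Rw1, w1Rw2, w1Rw3, w2Rw0, w2Rw1, w2Rw2, w2Rw3, w3Rw0, w3Rw1, w3Rw2, w3Rw3
Branch closes: q and not q both at w3.
Every branch closes (one shown): unsatisfiable in S5.

K, T, S4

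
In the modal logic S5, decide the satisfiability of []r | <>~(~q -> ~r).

1. []r | <>~(~q -> ~r), u
2. <>~(~q -> ~r), u
3. ~(~q -> ~r), v
4. ~q, v
5. r, v
Accessibility: uRu, uRv, vRu, vRv

Satisfiable (open branch found)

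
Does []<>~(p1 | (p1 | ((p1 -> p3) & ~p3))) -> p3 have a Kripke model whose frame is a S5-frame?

1. []<>~(p1 | (p1 | ((p1 -> p3) & ~p3))) -> p3, 0
2. p3, 0
Accessibility: 0R0

Yes, satisfiable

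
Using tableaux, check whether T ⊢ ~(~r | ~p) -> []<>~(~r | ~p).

Tableau for the negation ~(~(~r | ~p) -> []<>~(~r | ~p)):
1. ~(~(~r | ~p) -> []<>~(~r | ~p)), 0
2. ~(~r | ~p), 0
3. ~[]<>~(~r | ~p), 0
4. r, 0
5. p, 0
6. ~<>~(~r | ~p), 1
7. ~r | ~p, 1
8. ~p, 1
Accessibility: 0R0, 0R1, 1R1
The negation has an open branch (countermodel exists).

Invalid (countermodel exists)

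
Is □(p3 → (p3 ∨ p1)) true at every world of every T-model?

Valid in T

Tableau for the negation ¬□(p3 → (p3 ∨ p1)):
1. ¬□(p3 → (p3 ∨ p1)), u
2. ¬(p3 → (p3 ∨ p1)), v   [¬□-rule on 1: fresh world v, uRv]
3. p3, v   [¬→-rule on 2]
4. ¬(p3 ∨ p1), v   [¬→-rule on 2]
5. ¬p3, v   [¬∨-rule on 4]
6. ¬p1, v   [¬∨-rule on 4]
Accessibility: uRu, uRv, vRv
Branch closes: p3 and ¬p3 both at v.
Every branch of the negation's tableau closes; the branch above is one of them.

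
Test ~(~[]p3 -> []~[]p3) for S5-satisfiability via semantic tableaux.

No, unsatisfiable

1. ~(~[]p3 -> []~[]p3), u
2. ~[]p3, u
3. ~[]~[]p3, u
4. ~p3, v
5. []p3, w
6. p3, u
7. p3, v
Accessibility: uRu, uRv, uRw, vRu, vRv, vRw, wRu, wRv, wRw
Branch closes: p3 and ~p3 both at v.
Every branch closes; the branch above is one of them.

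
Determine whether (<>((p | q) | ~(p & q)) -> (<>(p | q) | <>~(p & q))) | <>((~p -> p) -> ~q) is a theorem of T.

Tableau for the negation ~((<>((p | q) | ~(p & q)) -> (<>(p | q) | <>~(p & q))) | <>((~p -> p) -> ~q)):
1. ~((<>((p | q) | ~(p & q)) -> (<>(p | q) | <>~(p & q))) | <>((~p -> p) -> ~q)), w0
2. ~(<>((p | q) | ~(p & q)) -> (<>(p | q) | <>~(p & q))), w0
3. ~<>((~p -> p) -> ~q), w0
4. <>((p | q) | ~(p & q)), w0
5. ~(<>(p | q) | <>~(p & q)), w0
6. ~<>(p | q), w0
7. ~<>~(p & q), w0
8. ~((~p -> p) -> ~q), w0
9. ~p -> p, w0
10. q, w0
11. ~(p | q), w0
12. ~p, w0
13. ~q, w0
Accessibility: w0Rw0
Branch closes: q and ~q both at w0.
Every branch of the negation's tableau closes; the branch above is one of them.

Valid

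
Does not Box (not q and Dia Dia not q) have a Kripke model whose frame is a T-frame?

1. not Box (not q and Dia Dia not q), u
2. not (not q and Dia Dia not q), v
3. not Dia Dia not q, v
4. not Dia not q, v
5. q, v
Accessibility: uRu, uRv, vRv

Satisfiable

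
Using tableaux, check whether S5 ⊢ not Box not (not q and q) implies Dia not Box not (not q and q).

Yes, valid

Tableau for the negation not (not Box not (not q and q) implies Dia not Box not (not q and q)):
1. not (not Box not (not q and q) implies Dia not Box not (not q and q)), u
2. not Box not (not q and q), u
3. not Dia not Box not (not q and q), u
4. Box not (not q and q), u
5. not (not q and q), u
6. not q, u
7. not q and q, v
8. not q, v
9. q, v
Accessibility: uRu, uRv, vRu, vRv
Branch closes: q and not q both at v.
Every branch of the negation's tableau closes; the branch above is one of them.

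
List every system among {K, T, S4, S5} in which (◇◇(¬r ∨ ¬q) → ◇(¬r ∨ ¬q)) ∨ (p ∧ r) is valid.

S4, S5

S4-tableau for the negation ¬((◇◇(¬r ∨ ¬q) → ◇(¬r ∨ ¬q)) ∨ (p ∧ r)):
1. ¬((◇◇(¬r ∨ ¬q) → ◇(¬r ∨ ¬q)) ∨ (p ∧ r)), u
2. ¬(◇◇(¬r ∨ ¬q) → ◇(¬r ∨ ¬q)), u
3. ¬(p ∧ r), u
4. ◇◇(¬r ∨ ¬q), u
5. ¬◇(¬r ∨ ¬q), u
6. ¬(¬r ∨ ¬q), u
7. r, u
8. q, u
9. ¬p, u
10. ◇(¬r ∨ ¬q), v
11. ¬(¬r ∨ ¬q), v
12. r, v
13. q, v
14. ¬r ∨ ¬q, w
15. ¬(¬r ∨ ¬q), w
16. r, w
17. q, w
18. ¬q, w
Accessibility: uRu, uRv, uRw, vRv, vRw, wRw
Branch closes: q and ¬q both at w.
Every branch closes (one shown): valid in S4, hence also in S5 (every theorem of S4 is a theorem of S5).
T-tableau for the negation ¬((◇◇(¬r ∨ ¬q) → ◇(¬r ∨ ¬q)) ∨ (p ∧ r)):
1. ¬((◇◇(¬r ∨ ¬q) → ◇(¬r ∨ ¬q)) ∨ (p ∧ r)), u
2. ¬(◇◇(¬r ∨ ¬q) → ◇(¬r ∨ ¬q)), u
3. ¬(p ∧ r), u
4. ◇◇(¬r ∨ ¬q), u
5. ¬◇(¬r ∨ ¬q), u
6. ¬(¬r ∨ ¬q), u
7. r, u
8. q, u
9. ¬p, u
10. ◇(¬r ∨ ¬q), v
11. ¬(¬r ∨ ¬q), v
12. r, v
13. q, v
14. ¬r ∨ ¬q, w
15. ¬q, w
Accessibility: uRu, uRv, vRv, vRw, wRw
Complete open branch: countermodel on a T-frame, so not valid in T, nor in K (the same frame is also a K-frame).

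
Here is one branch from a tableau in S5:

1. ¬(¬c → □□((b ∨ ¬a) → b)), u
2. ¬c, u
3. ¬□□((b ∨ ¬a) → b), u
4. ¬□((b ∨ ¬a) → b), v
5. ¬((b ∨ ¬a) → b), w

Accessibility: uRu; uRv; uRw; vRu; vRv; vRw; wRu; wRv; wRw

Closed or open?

No atom appears with both signs at the same world.

No, open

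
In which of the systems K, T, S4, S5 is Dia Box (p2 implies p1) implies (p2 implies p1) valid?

S5

S5-tableau for the negation not (Dia Box (p2 implies p1) implies (p2 implies p1)):
1. not (Dia Box (p2 implies p1) implies (p2 implies p1)), u
2. Dia Box (p2 implies p1), u   [neg-implies-rule on 1]
3. not (p2 implies p1), u   [neg-implies-rule on 1]
4. p2, u   [neg-implies-rule on 3]
5. not p1, u   [neg-implies-rule on 3]
6. Box (p2 implies p1), v   [Dia-rule on 2: fresh world v, uRv]
7. p2 implies p1, u   [Box-rule on 6 via vRu]
8. p2 implies p1, v   [Box-rule on 6 via vRv]
9. p1, u   [implies-rule on 7 (branches; this branch)]
Accessibility: uRu, uRv, vRu, vRv
Branch closes: p1 and not p1 both at u.
Every branch closes (one shown): valid in S5.
S4-tableau for the negation not (Dia Box (p2 implies p1) implies (p2 implies p1)):
1. not (Dia Box (p2 implies p1) implies (p2 implies p1)), u
2. Dia Box (p2 implies p1), u   [neg-implies-rule on 1]
3. not (p2 implies p1), u   [neg-implies-rule on 1]
4. p2, u   [neg-implies-rule on 3]
5. not p1, u   [neg-implies-rule on 3]
6. Box (p2 implies p1), v   [Dia-rule on 2: fresh world v, uRv]
7. p2 implies p1, v   [Box-rule on 6 via vRv]
8. p1, v   [implies-rule on 7 (branches; this branch)]
Accessibility: uRu, uRv, vRv
Complete open branch: countermodel on an S4-frame, so not valid in S4, nor in K, T (the same frame is also a K-frame and a T-frame).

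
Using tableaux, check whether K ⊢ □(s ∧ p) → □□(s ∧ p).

Tableau for the negation ¬(□(s ∧ p) → □□(s ∧ p)):
1. ¬(□(s ∧ p) → □□(s ∧ p)), u
2. □(s ∧ p), u
3. ¬□□(s ∧ p), u
4. ¬□(s ∧ p), v
5. s ∧ p, v
6. s, v
7. p, v
8. ¬(s ∧ p), w
9. ¬p, w
Accessibility: uRv, vRw
The negation has an open branch (countermodel exists).

No, not valid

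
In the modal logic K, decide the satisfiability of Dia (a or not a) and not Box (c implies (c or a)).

1. Dia (a or not a) and not Box (c implies (c or a)), 0
2. Dia (a or not a), 0
3. not Box (c implies (c or a)), 0
4. a or not a, 1
5. not a, 1
6. not (c implies (c or a)), 2
7. c, 2
8. not (c or a), 2
9. not c, 2
10. not a, 2
Accessibility: 0R1, 0R2
Branch closes: c and not c both at 2.
Every branch closes; the branch above is one of them.

Unsatisfiable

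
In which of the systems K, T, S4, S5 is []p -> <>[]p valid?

T-tableau for the negation ~([]p -> <>[]p):
1. ~([]p -> <>[]p), u
2. []p, u
3. ~<>[]p, u
4. p, u
5. ~[]p, u
6. ~p, v
7. p, v
Accessibility: uRu, uRv, vRv
Branch closes: p and ~p both at v.
Every branch closes (one shown): valid in T, hence also in S4, S5 (every theorem of T is a theorem of S4 and S5).
K-tableau for the negation ~([]p -> <>[]p):
1. ~([]p -> <>[]p), u
2. []p, u
3. ~<>[]p, u
Complete open branch: countermodel on a K-frame, so not valid in K.

T, S4, S5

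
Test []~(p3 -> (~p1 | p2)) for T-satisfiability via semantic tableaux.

1. []~(p3 -> (~p1 | p2)), w0
2. ~(p3 -> (~p1 | p2)), w0
3. p3, w0
4. ~(~p1 | p2), w0
5. p1, w0
6. ~p2, w0
Accessibility: w0Rw0

Satisfiable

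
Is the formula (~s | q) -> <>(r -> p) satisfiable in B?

1. (~s | q) -> <>(r -> p), u
2. <>(r -> p), u
3. r -> p, v
4. p, v
Accessibility: uRu, uRv, vRu, vRv

Yes, satisfiable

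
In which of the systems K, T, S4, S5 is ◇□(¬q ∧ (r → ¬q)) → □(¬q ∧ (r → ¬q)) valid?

S4-tableau for the negation ¬(◇□(¬q ∧ (r → ¬q)) → □(¬q ∧ (r → ¬q))):
1. ¬(◇□(¬q ∧ (r → ¬q)) → □(¬q ∧ (r → ¬q))), u
2. ◇□(¬q ∧ (r → ¬q)), u   [¬→-rule on 1]
3. ¬□(¬q ∧ (r → ¬q)), u   [¬→-rule on 1]
4. □(¬q ∧ (r → ¬q)), v   [◇-rule on 2: fresh world v, uRv]
5. ¬q ∧ (r → ¬q), v   [□-rule on 4 via vRv]
6. ¬q, v   [∧-rule on 5]
7. r → ¬q, v   [∧-rule on 5]
8. ¬(¬q ∧ (r → ¬q)), w   [¬□-rule on 3: fresh world w, uRw]
9. ¬(r → ¬q), w   [¬∧-rule on 8 (branches; this branch)]
10. r, w   [¬→-rule on 9]
11. q, w   [¬→-rule on 9]
Accessibility: uRu, uRv, uRw, vRv, wRw
Complete open branch: countermodel on an S4-frame, so not valid in S4, nor in K, T (the same frame is also a K-frame and a T-frame).
S5-tableau for the negation ¬(◇□(¬q ∧ (r → ¬q)) → □(¬q ∧ (r → ¬q))):
1. ¬(◇□(¬q ∧ (r → ¬q)) → □(¬q ∧ (r → ¬q))), u
2. ◇□(¬q ∧ (r → ¬q)), u   [¬→-rule on 1]
3. ¬□(¬q ∧ (r → ¬q)), u   [¬→-rule on 1]
4. □(¬q ∧ (r → ¬q)), v   [◇-rule on 2: fresh world v, uRv]
5. ¬q ∧ (r → ¬q), u   [□-rule on 4 via vRu]
6. ¬q, u   [∧-rule on 5]
7. r → ¬q, u   [∧-rule on 5]
8. ¬q ∧ (r → ¬q), v   [□-rule on 4 via vRv]
9. ¬q, v   [∧-rule on 8]
10. r → ¬q, v   [∧-rule on 8]
11. ¬(¬q ∧ (r → ¬q)), w   [¬□-rule on 3: fresh world w, uRw]
12. ¬q ∧ (r → ¬q), w   [□-rule on 4 via vRw]
13. ¬q, w   [∧-rule on 12]
14. r → ¬q, w   [∧-rule on 12]
15. ¬(r → ¬q), w   [¬∧-rule on 11 (branches; this branch)]
16. r, w   [¬→-rule on 15]
17. q, w   [¬→-rule on 15]
Accessibility: uRu, uRv, uRw, vRu, vRv, vRw, wRu, wRv, wRw
Branch closes: q and ¬q both at w.
Every branch closes (one shown): valid in S5.

S5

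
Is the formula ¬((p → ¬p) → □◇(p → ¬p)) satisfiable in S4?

Yes, satisfiable

1. ¬((p → ¬p) → □◇(p → ¬p)), w0
2. p → ¬p, w0
3. ¬□◇(p → ¬p), w0
4. ¬p, w0
5. ¬◇(p → ¬p), w1
6. ¬(p → ¬p), w1
7. p, w1
Accessibility: w0Rw0, w0Rw1, w1Rw1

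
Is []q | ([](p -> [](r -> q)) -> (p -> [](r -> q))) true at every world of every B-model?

Valid

Tableau for the negation ~([]q | ([](p -> [](r -> q)) -> (p -> [](r -> q)))):
1. ~([]q | ([](p -> [](r -> q)) -> (p -> [](r -> q)))), u
2. ~[]q, u
3. ~([](p -> [](r -> q)) -> (p -> [](r -> q))), u
4. [](p -> [](r -> q)), u
5. ~(p -> [](r -> q)), u
6. p, u
7. ~[](r -> q), u
8. p -> [](r -> q), u
9. [](r -> q), u
10. r -> q, u
11. q, u
12. ~q, v
13. p -> [](r -> q), v
14. r -> q, v
15. [](r -> q), v
16. ~r, v
17. ~(r -> q), w
18. r, w
19. ~q, w
20. p -> [](r -> q), w
21. r -> q, w
22. [](r -> q), w
23. q, w
Accessibility: uRu, uRv, uRw, vRu, vRv, wRu, wRw
Branch closes: q and ~q both at w.
Every branch of the negation's tableau closes; the branch above is one of them.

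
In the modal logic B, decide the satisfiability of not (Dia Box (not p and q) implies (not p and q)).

No, unsatisfiable

1. not (Dia Box (not p and q) implies (not p and q)), u
2. Dia Box (not p and q), u
3. not (not p and q), u
4. not q, u
5. Box (not p and q), v
6. not p and q, u
7. not p, u
8. q, u
Accessibility: uRu, uRv, vRu, vRv
Branch closes: q and not q both at u.
All branches of the tableau close; one closing branch shown above.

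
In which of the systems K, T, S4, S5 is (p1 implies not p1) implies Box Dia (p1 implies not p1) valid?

S5-tableau for the negation not ((p1 implies not p1) implies Box Dia (p1 implies not p1)):
1. not ((p1 implies not p1) implies Box Dia (p1 implies not p1)), w0
2. p1 implies not p1, w0   [neg-implies-rule on 1]
3. not Box Dia (p1 implies not p1), w0   [neg-implies-rule on 1]
4. not p1, w0   [implies-rule on 2 (branches; this branch)]
5. not Dia (p1 implies not p1), w1   [neg-Box-rule on 3: fresh world w1, w0Rw1]
6. not (p1 implies not p1), w0   [neg-Dia-rule on 5 via w1Rw0]
7. p1, w0   [neg-implies-rule on 6]
Accessibility: w0Rw0, w0Rw1, w1Rw0, w1Rw1
Branch closes: p1 and not p1 both at w0.
Every branch closes (one shown): valid in S5.
S4-tableau for the negation not ((p1 implies not p1) implies Box Dia (p1 implies not p1)):
1. not ((p1 implies not p1) implies Box Dia (p1 implies not p1)), w0
2. p1 implies not p1, w0   [neg-implies-rule on 1]
3. not Box Dia (p1 implies not p1), w0   [neg-implies-rule on 1]
4. not p1, w0   [implies-rule on 2 (branches; this branch)]
5. not Dia (p1 implies not p1), w1   [neg-Box-rule on 3: fresh world w1, w0Rw1]
6. not (p1 implies not p1), w1   [neg-Dia-rule on 5 via w1Rw1]
7. p1, w1   [neg-implies-rule on 6]
Accessibility: w0Rw0, w0Rw1, w1Rw1
Complete open branch: countermodel on an S4-frame, so not valid in S4, nor in K, T (the same frame is also a K-frame and a T-frame).

S5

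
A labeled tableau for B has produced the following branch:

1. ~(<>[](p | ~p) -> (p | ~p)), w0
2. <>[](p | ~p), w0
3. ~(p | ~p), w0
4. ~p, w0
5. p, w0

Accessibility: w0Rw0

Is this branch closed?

Both p and ~p appear at w0.

Yes, closed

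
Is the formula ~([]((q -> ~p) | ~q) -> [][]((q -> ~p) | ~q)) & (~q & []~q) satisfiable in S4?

1. ~([]((q -> ~p) | ~q) -> [][]((q -> ~p) | ~q)) & (~q & []~q), w0
2. ~([]((q -> ~p) | ~q) -> [][]((q -> ~p) | ~q)), w0
3. ~q & []~q, w0
4. []((q -> ~p) | ~q), w0
5. ~[][]((q -> ~p) | ~q), w0
6. ~q, w0
7. []~q, w0
8. (q -> ~p) | ~q, w0
9. q -> ~p, w0
10. ~p, w0
11. ~[]((q -> ~p) | ~q), w1
12. (q -> ~p) | ~q, w1
13. ~q, w1
14. q -> ~p, w1
15. ~p, w1
16. ~((q -> ~p) | ~q), w2
17. ~(q -> ~p), w2
18. q, w2
19. p, w2
20. (q -> ~p) | ~q, w2
21. ~q, w2
Accessibility: w0Rw0, w0Rw1, w0Rw2, w1Rw1, w1Rw2, w2Rw2
Branch closes: q and ~q both at w2.
Every branch closes; the branch above is one of them.

Unsatisfiable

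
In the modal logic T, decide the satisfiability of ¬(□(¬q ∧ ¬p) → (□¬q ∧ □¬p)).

No, unsatisfiable

1. ¬(□(¬q ∧ ¬p) → (□¬q ∧ □¬p)), w0
2. □(¬q ∧ ¬p), w0   [¬→-rule on 1]
3. ¬(□¬q ∧ □¬p), w0   [¬→-rule on 1]
4. ¬q ∧ ¬p, w0   [□-rule on 2 via w0Rw0]
5. ¬q, w0   [∧-rule on 4]
6. ¬p, w0   [∧-rule on 4]
7. ¬□¬p, w0   [¬∧-rule on 3 (branches; this branch)]
8. p, w1   [¬□-rule on 7: fresh world w1, w0Rw1]
9. ¬q ∧ ¬p, w1   [□-rule on 2 via w0Rw1]
10. ¬q, w1   [∧-rule on 9]
11. ¬p, w1   [∧-rule on 9]
Accessibility: w0Rw0, w0Rw1, w1Rw1
Branch closes: p and ¬p both at w1.
All branches of the tableau close; one closing branch shown above.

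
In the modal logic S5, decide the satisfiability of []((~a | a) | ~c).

1. []((~a | a) | ~c), w0
2. (~a | a) | ~c, w0
3. ~c, w0
Accessibility: w0Rw0

Yes, satisfiable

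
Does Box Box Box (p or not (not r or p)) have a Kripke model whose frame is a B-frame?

Satisfiable (open branch found)

1. Box Box Box (p or not (not r or p)), w0
2. Box Box (p or not (not r or p)), w0   [Box-rule on 1 via w0Rw0]
3. Box (p or not (not r or p)), w0   [Box-rule on 2 via w0Rw0]
4. p or not (not r or p), w0   [Box-rule on 3 via w0Rw0]
5. not (not r or p), w0   [or-rule on 4 (branches; this branch)]
6. r, w0   [neg-or-rule on 5]
7. not p, w0   [neg-or-rule on 5]
Accessibility: w0Rw0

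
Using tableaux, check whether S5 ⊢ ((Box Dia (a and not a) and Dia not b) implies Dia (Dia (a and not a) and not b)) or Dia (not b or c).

Tableau for the negation not (((Box Dia (a and not a) and Dia not b) implies Dia (Dia (a and not a) and not b)) or Dia (not b or c)):
1. not (((Box Dia (a and not a) and Dia not b) implies Dia (Dia (a and not a) and not b)) or Dia (not b or c)), 0
2. not ((Box Dia (a and not a) and Dia not b) implies Dia (Dia (a and not a) and not b)), 0
3. not Dia (not b or c), 0
4. Box Dia (a and not a) and Dia not b, 0
5. not Dia (Dia (a and not a) and not b), 0
6. Box Dia (a and not a), 0
7. Dia not b, 0
8. not (not b or c), 0
9. b, 0
10. not c, 0
11. not (Dia (a and not a) and not b), 0
12. Dia (a and not a), 0
13. not Dia (a and not a), 0
14. not (a and not a), 0
15. a, 0
16. not b, 1
17. not (not b or c), 1
18. b, 1
19. not c, 1
Accessibility: 0R0, 0R1, 1R0, 1R1
Branch closes: b and not b both at 1.
All branches of the negation close; one closing branch shown above.

Yes, valid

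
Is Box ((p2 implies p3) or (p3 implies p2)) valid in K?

Valid

Tableau for the negation not Box ((p2 implies p3) or (p3 implies p2)):
1. not Box ((p2 implies p3) or (p3 implies p2)), u
2. not ((p2 implies p3) or (p3 implies p2)), v
3. not (p2 implies p3), v
4. not (p3 implies p2), v
5. p2, v
6. not p3, v
7. p3, v
8. not p2, v
Accessibility: uRv
Branch closes: p3 and not p3 both at v.
All branches of the negation close; one closing branch shown above.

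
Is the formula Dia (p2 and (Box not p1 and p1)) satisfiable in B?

1. Dia (p2 and (Box not p1 and p1)), 0
2. p2 and (Box not p1 and p1), 1   [Dia-rule on 1: fresh world 1, 0R1]
3. p2, 1   [and-rule on 2]
4. Box not p1 and p1, 1   [and-rule on 2]
5. Box not p1, 1   [and-rule on 4]
6. p1, 1   [and-rule on 4]
7. not p1, 0   [Box-rule on 5 via 1R0]
8. not p1, 1   [Box-rule on 5 via 1R1]
Accessibility: 0R0, 0R1, 1R0, 1R1
Branch closes: p1 and not p1 both at 1.
Every branch closes; the branch above is one of them.

Unsatisfiable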